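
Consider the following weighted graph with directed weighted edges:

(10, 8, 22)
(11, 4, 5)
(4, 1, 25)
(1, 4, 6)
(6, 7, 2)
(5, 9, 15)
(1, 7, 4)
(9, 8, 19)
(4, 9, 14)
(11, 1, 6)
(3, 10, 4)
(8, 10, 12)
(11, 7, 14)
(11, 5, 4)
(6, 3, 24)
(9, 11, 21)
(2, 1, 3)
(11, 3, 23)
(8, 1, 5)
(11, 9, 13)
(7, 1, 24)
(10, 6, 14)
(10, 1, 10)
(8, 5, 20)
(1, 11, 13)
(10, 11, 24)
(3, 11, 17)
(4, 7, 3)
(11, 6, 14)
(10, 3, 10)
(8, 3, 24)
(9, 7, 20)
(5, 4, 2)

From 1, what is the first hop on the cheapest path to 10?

11

Candidate routes:
1 → 11 → 3 → 10: 13+23+4 = 40
1 → 4 → 9 → 8 → 10: 6+14+19+12 = 51
The minimum is 40 via 1 → 11 → 3 → 10.
So from 1 the first move is to 11.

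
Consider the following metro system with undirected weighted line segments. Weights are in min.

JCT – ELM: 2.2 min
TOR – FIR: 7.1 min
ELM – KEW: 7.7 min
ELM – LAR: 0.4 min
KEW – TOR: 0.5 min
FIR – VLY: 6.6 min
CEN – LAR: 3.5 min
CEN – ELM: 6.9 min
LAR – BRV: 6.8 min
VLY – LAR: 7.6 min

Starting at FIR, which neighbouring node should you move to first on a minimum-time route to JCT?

VLY

Candidate routes:
FIR → VLY → LAR → ELM → JCT: 6.6+7.6+0.4+2.2 = 16.8
FIR → TOR → KEW → ELM → JCT: 7.1+0.5+7.7+2.2 = 17.5
The minimum is 16.8 min via FIR → VLY → LAR → ELM → JCT.
So from FIR the first move is to VLY.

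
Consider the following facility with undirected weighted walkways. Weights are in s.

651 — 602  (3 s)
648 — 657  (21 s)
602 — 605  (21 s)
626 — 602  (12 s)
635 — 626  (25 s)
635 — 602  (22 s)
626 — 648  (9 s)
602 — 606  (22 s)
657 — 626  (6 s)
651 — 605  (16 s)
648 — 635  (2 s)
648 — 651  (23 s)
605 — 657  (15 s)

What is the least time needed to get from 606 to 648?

Compare a few routes:
606 - 602 - 635 - 648: 22+22+2 = 46
606 - 602 - 626 - 648: 22+12+9 = 43
The minimum is 43 s via 606 - 602 - 626 - 648.

43 s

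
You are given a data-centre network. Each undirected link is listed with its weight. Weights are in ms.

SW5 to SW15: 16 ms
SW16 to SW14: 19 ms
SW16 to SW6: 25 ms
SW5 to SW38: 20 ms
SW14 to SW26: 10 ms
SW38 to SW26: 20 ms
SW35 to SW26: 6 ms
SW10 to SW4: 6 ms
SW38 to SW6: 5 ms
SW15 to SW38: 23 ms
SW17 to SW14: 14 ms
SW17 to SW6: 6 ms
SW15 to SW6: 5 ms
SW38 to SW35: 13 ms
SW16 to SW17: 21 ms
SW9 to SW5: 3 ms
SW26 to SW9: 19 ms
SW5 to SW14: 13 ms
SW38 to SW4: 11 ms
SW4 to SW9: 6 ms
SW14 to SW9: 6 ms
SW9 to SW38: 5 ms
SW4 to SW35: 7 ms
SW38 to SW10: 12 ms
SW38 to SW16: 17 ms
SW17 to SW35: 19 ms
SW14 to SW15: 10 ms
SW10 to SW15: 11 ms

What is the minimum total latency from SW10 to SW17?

Shortest distances from SW10:
SW10: 0
SW4: 6  (via SW10)
SW15: 11  (via SW10)
SW9: 12  (via SW4)
SW38: 12  (via SW10)
SW35: 13  (via SW4)
SW5: 15  (via SW9)
SW6: 16  (via SW15)
SW14: 18  (via SW9)
SW26: 19  (via SW35)
SW17: 22  (via SW6)
Shortest route: SW10–SW15–SW6–SW17 = 22 ms.

22 ms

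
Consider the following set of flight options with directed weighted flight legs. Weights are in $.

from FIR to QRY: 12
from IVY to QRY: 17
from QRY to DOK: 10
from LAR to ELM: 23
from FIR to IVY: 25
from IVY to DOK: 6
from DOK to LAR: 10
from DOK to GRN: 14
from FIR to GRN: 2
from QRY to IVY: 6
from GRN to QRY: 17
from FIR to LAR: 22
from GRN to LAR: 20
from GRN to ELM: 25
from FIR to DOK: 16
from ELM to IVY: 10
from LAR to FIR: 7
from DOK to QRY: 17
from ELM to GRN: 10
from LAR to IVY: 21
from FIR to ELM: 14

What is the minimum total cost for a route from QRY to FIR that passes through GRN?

Best QRY to GRN: QRY → DOK → GRN costing 24
Shortest GRN→FIR: GRN → LAR → FIR = 27
Total via GRN: 24 + 27 = $51.

$51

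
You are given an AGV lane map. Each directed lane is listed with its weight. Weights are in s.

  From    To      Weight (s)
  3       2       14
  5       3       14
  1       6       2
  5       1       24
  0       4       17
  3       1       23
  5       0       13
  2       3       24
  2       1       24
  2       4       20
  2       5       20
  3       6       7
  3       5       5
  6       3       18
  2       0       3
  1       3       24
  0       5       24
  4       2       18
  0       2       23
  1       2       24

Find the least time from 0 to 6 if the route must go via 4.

Shortest 0→4: 0 → 4 = 17
Shortest 4→6: 4 → 2 → 1 → 6 = 44
Total via 4: 17 + 44 = 61 s.

61 s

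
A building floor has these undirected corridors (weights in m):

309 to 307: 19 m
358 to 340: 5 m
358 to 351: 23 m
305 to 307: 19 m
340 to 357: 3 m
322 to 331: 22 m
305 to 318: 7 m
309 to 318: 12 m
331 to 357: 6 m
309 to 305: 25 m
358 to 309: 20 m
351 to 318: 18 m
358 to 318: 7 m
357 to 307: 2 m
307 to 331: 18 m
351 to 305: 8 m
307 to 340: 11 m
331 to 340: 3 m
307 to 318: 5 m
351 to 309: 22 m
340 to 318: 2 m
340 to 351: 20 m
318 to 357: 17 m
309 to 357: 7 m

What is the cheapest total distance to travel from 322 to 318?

Running Dijkstra from 322:
322: 0
331: 22  (via 322)
340: 25  (via 331)
318: 27  (via 340)
Shortest route: 322–331–340–318 = 27 m.

27 m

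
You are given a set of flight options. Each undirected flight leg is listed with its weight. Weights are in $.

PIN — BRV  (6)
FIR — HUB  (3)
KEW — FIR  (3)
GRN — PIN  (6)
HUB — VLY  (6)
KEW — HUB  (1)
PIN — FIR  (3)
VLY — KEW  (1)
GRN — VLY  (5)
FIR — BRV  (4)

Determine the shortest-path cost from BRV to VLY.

Candidate routes:
BRV - FIR - HUB - VLY: 4+3+6 = 13
BRV - FIR - KEW - VLY: 4+3+1 = 8
BRV - FIR - HUB - KEW - VLY: 4+3+1+1 = 9
The minimum is $8 via BRV - FIR - KEW - VLY.

$8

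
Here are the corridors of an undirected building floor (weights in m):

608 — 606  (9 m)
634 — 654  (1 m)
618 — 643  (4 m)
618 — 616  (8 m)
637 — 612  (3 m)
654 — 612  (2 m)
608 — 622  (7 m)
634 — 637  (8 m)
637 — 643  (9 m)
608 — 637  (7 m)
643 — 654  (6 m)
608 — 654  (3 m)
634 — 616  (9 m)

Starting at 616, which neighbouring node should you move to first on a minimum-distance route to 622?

Candidate routes:
616–634–654–608–622: 9+1+3+7 = 20
616–618–643–654–608–622: 8+4+6+3+7 = 28
616–634–637–608–622: 9+8+7+7 = 31
616–634–654–612–637–608–622: 9+1+2+3+7+7 = 29
The minimum is 20 m via 616–634–654–608–622.
So from 616 the first move is to 634.

634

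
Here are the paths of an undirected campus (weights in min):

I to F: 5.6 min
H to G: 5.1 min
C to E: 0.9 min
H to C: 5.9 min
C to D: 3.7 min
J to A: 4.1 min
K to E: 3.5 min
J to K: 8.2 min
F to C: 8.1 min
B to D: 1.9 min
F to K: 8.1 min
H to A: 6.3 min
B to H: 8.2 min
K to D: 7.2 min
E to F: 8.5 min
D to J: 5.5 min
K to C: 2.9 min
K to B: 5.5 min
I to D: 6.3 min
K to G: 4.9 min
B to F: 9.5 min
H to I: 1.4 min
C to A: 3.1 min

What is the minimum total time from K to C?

Compare a few routes:
K–E–C: 3.5+0.9 = 4.4
K–C: 2.9 = 2.9
The minimum is 2.9 min via K–C.

2.9 min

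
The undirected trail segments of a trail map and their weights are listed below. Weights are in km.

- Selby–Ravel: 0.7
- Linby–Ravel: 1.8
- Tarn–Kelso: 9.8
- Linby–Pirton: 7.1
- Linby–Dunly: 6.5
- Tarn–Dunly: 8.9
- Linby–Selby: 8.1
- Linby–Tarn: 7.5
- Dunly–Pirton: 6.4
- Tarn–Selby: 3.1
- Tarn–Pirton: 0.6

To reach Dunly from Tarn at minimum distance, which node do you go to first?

Pirton

Compare a few routes:
Tarn - Dunly: 8.9 = 8.9
Tarn - Pirton - Dunly: 0.6+6.4 = 7
The minimum is 7 km via Tarn - Pirton - Dunly.
So from Tarn the first move is to Pirton.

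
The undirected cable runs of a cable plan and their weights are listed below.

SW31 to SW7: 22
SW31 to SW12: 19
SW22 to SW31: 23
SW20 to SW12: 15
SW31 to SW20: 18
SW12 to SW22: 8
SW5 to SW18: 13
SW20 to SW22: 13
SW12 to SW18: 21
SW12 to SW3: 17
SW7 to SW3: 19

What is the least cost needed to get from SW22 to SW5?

Enumerating some paths:
SW22 - SW31 - SW12 - SW18 - SW5: 23+19+21+13 = 76
SW22 - SW20 - SW12 - SW18 - SW5: 13+15+21+13 = 62
SW22 - SW12 - SW18 - SW5: 8+21+13 = 42
Cheapest is SW22 - SW12 - SW18 - SW5 at 42.

42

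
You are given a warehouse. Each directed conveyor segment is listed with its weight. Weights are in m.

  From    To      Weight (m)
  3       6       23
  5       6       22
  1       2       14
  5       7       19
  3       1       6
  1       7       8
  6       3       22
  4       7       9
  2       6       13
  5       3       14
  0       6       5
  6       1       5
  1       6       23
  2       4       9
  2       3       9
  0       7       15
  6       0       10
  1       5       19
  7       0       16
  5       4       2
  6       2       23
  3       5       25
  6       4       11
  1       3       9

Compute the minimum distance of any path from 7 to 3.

Candidate routes:
7–0–6–1–3: 16+5+5+9 = 35
7–0–6–3: 16+5+22 = 43
The minimum is 35 m via 7–0–6–1–3.

35 m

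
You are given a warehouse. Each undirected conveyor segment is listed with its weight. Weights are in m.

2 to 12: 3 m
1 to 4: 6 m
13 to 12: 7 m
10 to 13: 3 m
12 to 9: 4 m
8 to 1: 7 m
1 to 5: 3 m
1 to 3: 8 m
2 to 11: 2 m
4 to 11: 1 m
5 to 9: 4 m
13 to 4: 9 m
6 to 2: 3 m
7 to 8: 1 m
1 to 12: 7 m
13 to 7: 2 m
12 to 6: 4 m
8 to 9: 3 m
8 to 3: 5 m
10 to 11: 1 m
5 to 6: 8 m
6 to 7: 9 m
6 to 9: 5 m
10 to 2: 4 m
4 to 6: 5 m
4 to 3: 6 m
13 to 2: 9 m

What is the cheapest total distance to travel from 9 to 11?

9 m

Running Dijkstra from 9:
9: 0
8: 3  (via 9)
5: 4  (via 9)
7: 4  (via 8)
12: 4  (via 9)
6: 5  (via 9)
13: 6  (via 7)
1: 7  (via 5)
2: 7  (via 12)
3: 8  (via 8)
10: 9  (via 13)
11: 9  (via 2)
Shortest route: 9 → 12 → 2 → 11 = 9 m.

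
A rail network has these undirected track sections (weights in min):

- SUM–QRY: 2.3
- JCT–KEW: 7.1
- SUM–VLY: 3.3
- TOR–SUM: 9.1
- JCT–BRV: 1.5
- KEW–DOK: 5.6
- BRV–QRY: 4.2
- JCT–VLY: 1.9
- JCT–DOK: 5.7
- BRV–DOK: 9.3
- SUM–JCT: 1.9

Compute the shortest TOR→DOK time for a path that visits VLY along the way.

Shortest TOR→VLY: TOR–SUM–VLY = 12.4
Shortest VLY→DOK: VLY–JCT–DOK = 7.6
Total via VLY: 12.4 + 7.6 = 20 min.

20 min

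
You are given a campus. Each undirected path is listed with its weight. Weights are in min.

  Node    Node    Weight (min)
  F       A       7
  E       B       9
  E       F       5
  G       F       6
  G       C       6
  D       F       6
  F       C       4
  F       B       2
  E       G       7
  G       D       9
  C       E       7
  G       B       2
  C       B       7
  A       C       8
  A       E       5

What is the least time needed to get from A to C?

Compare a few routes:
A → C: 8 = 8
A → F → C: 7+4 = 11
The minimum is 8 min via A → C.

8 min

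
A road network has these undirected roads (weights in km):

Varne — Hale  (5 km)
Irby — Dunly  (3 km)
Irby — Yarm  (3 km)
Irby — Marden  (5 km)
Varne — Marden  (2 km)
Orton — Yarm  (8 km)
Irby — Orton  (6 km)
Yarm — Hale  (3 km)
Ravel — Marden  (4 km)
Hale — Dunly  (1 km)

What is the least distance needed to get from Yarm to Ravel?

12 km

Running Dijkstra from Yarm:
Yarm: 0
Irby: 3  (via Yarm)
Hale: 3  (via Yarm)
Dunly: 4  (via Hale)
Marden: 8  (via Irby)
Orton: 8  (via Yarm)
Varne: 8  (via Hale)
Ravel: 12  (via Marden)
Shortest route: Yarm → Irby → Marden → Ravel = 12 km.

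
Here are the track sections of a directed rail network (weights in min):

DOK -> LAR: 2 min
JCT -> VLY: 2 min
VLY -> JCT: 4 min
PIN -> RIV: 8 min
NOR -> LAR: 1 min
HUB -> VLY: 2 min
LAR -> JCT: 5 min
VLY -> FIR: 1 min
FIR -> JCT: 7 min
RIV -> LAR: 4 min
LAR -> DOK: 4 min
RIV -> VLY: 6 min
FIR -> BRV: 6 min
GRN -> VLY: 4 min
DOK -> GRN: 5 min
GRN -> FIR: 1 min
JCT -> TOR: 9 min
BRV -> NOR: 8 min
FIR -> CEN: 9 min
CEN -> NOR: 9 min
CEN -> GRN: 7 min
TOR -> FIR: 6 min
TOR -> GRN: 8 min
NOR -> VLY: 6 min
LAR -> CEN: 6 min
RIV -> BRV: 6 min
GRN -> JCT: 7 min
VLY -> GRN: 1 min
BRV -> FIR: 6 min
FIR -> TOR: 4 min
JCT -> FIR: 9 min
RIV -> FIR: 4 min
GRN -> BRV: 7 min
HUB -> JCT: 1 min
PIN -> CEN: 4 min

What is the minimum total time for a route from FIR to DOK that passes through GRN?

Shortest FIR→GRN: FIR → JCT → VLY → GRN = 10
Best GRN to DOK: GRN → BRV → NOR → LAR → DOK costing 20
Total via GRN: 10 + 20 = 30 min.

30 min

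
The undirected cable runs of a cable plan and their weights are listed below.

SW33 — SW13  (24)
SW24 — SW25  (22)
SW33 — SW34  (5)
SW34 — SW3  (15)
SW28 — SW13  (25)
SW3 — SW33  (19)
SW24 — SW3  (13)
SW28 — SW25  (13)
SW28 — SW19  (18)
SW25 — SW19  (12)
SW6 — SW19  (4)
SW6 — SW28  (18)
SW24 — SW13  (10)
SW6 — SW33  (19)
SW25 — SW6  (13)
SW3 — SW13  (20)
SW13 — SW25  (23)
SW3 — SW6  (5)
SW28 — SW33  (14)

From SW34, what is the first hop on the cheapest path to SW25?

Candidate routes:
SW34 → SW3 → SW6 → SW19 → SW25: 15+5+4+12 = 36
SW34 → SW33 → SW28 → SW25: 5+14+13 = 32
SW34 → SW3 → SW6 → SW25: 15+5+13 = 33
Cheapest is SW34 → SW33 → SW28 → SW25 at 32.
So from SW34 the first move is to SW33.

SW33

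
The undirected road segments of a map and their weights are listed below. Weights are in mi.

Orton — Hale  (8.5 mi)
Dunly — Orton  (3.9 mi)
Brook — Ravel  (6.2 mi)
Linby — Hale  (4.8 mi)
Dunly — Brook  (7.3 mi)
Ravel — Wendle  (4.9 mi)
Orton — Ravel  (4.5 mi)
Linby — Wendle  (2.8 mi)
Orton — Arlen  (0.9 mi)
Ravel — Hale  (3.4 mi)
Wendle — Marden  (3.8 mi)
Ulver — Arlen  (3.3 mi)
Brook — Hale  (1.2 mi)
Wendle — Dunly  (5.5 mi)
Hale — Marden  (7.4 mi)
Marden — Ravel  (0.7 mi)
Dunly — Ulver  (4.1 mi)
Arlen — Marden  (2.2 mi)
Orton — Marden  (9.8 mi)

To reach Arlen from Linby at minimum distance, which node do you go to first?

Enumerating some paths:
Linby - Hale - Ravel - Marden - Arlen: 4.8+3.4+0.7+2.2 = 11.1
Linby - Wendle - Ravel - Marden - Arlen: 2.8+4.9+0.7+2.2 = 10.6
Linby - Wendle - Marden - Ravel - Orton - Arlen: 2.8+3.8+0.7+4.5+0.9 = 12.7
Linby - Wendle - Marden - Arlen: 2.8+3.8+2.2 = 8.8
The minimum is 8.8 mi via Linby - Wendle - Marden - Arlen.
So from Linby the first move is to Wendle.

Wendle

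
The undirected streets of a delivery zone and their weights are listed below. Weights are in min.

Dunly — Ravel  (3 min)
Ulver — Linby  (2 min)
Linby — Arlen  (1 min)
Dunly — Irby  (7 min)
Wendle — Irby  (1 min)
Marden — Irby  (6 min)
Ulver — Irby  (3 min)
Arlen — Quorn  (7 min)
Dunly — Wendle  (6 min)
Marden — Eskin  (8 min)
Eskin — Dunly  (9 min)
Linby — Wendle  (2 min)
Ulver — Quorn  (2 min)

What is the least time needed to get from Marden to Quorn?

11 min

Candidate routes:
Marden - Irby - Ulver - Quorn: 6+3+2 = 11
Marden - Irby - Wendle - Linby - Ulver - Quorn: 6+1+2+2+2 = 13
Cheapest is Marden - Irby - Ulver - Quorn at 11 min.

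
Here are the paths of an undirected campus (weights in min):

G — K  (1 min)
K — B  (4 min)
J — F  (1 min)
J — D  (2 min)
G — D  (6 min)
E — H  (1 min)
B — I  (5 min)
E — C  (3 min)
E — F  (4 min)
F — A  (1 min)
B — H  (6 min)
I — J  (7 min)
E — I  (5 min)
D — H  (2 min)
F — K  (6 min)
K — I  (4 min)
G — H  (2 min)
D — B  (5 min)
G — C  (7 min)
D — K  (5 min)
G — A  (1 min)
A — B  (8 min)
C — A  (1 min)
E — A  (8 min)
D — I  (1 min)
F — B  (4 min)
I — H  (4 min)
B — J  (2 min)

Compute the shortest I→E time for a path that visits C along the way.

9 min

Best I to C: I → D → J → F → A → C costing 6
Shortest C→E: C → E = 3
Total via C: 6 + 3 = 9 min.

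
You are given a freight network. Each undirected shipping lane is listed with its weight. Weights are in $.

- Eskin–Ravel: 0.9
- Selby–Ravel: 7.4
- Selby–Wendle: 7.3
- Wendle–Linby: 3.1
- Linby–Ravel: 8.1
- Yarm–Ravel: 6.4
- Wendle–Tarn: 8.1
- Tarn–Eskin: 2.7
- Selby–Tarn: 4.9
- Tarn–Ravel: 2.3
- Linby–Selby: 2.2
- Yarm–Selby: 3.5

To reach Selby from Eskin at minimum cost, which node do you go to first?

Tarn

Compare a few routes:
Eskin–Tarn–Selby: 2.7+4.9 = 7.6
Eskin–Ravel–Tarn–Selby: 0.9+2.3+4.9 = 8.1
Cheapest is Eskin–Tarn–Selby at $7.6.
So from Eskin the first move is to Tarn.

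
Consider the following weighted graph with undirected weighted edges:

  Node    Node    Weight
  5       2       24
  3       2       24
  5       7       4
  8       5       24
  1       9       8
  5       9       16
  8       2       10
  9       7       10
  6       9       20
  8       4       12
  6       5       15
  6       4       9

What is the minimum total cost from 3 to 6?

55

Shortest distances from 3:
3: 0
2: 24  (via 3)
8: 34  (via 2)
4: 46  (via 8)
5: 48  (via 2)
7: 52  (via 5)
6: 55  (via 4)
Shortest route: 3 → 2 → 8 → 4 → 6 = 55.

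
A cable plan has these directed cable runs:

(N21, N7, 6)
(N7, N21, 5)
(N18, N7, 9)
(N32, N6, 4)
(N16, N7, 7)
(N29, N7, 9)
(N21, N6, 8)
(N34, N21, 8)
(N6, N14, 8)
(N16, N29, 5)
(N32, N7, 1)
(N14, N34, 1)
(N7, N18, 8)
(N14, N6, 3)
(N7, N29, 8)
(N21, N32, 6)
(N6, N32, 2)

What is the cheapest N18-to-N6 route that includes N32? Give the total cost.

24

Best N18 to N32: N18 → N7 → N21 → N32 costing 20
Best N32 to N6: N32 → N6 costing 4
Total via N32: 20 + 4 = 24.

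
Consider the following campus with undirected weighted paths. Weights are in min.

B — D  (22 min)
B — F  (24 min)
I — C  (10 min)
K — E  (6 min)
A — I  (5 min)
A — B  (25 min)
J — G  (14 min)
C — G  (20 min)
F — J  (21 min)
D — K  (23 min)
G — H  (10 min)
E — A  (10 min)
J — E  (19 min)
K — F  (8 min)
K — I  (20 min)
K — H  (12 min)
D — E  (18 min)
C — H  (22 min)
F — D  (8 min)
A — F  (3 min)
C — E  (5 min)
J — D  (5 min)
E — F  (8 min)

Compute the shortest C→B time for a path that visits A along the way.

Best C to A: C → E → A costing 15
Best A to B: A → B costing 25
Total via A: 15 + 25 = 40 min.

40 min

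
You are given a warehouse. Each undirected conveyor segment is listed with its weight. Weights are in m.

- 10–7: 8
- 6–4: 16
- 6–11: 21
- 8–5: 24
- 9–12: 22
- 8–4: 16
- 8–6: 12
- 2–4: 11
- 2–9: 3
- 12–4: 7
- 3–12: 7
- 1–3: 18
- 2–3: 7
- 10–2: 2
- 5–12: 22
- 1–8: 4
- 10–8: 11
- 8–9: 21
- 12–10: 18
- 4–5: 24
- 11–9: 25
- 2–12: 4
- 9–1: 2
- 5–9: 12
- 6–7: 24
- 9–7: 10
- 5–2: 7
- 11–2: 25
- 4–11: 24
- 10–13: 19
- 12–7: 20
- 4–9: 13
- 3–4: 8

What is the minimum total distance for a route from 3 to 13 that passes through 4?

Shortest 3→4: 3–4 = 8
Shortest 4→13: 4–2–10–13 = 32
Total via 4: 8 + 32 = 40 m.

40 m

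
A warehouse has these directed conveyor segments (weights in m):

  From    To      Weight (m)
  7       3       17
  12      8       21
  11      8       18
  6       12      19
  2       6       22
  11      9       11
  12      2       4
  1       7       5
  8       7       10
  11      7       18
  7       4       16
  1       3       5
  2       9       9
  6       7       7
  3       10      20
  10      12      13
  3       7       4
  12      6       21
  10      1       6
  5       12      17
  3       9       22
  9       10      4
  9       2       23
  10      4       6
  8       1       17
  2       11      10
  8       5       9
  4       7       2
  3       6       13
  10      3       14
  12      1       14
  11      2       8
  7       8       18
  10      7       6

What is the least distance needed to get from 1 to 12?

Compare a few routes:
1–3–6–12: 5+13+19 = 37
1–3–9–10–12: 5+22+4+13 = 44
1–3–10–12: 5+20+13 = 38
The minimum is 37 m via 1–3–6–12.

37 m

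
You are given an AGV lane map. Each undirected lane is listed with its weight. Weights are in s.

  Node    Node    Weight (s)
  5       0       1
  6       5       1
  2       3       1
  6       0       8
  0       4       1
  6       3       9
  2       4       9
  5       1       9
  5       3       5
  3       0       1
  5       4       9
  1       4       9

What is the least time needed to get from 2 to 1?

Shortest distances from 2:
2: 0
3: 1  (via 2)
0: 2  (via 3)
4: 3  (via 0)
5: 3  (via 0)
6: 4  (via 5)
1: 12  (via 4)
Shortest route: 2–3–0–4–1 = 12 s.

12 s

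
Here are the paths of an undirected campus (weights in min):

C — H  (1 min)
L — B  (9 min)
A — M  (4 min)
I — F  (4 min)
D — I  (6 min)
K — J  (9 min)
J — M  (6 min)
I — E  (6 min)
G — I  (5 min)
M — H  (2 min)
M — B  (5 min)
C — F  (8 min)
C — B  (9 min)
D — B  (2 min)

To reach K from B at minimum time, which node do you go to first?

M

Compare a few routes:
B–C–H–M–J–K: 9+1+2+6+9 = 27
B–M–J–K: 5+6+9 = 20
Cheapest is B–M–J–K at 20 min.
So from B the first move is to M.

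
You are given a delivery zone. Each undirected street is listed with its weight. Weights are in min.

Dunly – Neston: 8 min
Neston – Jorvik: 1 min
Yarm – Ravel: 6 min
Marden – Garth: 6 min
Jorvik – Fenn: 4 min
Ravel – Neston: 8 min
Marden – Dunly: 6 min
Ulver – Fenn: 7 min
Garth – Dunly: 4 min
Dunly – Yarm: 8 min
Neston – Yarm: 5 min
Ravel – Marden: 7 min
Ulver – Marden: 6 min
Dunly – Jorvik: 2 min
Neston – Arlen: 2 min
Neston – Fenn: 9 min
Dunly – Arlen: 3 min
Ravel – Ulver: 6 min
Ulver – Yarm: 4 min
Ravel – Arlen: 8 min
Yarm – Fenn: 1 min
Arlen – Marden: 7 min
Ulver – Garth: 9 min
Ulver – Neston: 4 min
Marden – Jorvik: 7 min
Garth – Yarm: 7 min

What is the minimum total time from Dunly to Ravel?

Enumerating some paths:
Dunly–Marden–Ravel: 6+7 = 13
Dunly–Jorvik–Neston–Ravel: 2+1+8 = 11
Dunly–Jorvik–Fenn–Yarm–Ravel: 2+4+1+6 = 13
Cheapest is Dunly–Jorvik–Neston–Ravel at 11 min.

11 min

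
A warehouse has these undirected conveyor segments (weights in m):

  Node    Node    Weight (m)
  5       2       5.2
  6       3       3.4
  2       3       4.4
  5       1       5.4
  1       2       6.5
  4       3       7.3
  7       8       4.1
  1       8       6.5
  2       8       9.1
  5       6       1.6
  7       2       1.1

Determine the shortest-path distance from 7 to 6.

7.9 m

Settle nodes by increasing distance from 7:
7: 0
2: 1.1  (via 7)
8: 4.1  (via 7)
3: 5.5  (via 2)
5: 6.3  (via 2)
1: 7.6  (via 2)
6: 7.9  (via 5)
Shortest route: 7–2–5–6 = 7.9 m.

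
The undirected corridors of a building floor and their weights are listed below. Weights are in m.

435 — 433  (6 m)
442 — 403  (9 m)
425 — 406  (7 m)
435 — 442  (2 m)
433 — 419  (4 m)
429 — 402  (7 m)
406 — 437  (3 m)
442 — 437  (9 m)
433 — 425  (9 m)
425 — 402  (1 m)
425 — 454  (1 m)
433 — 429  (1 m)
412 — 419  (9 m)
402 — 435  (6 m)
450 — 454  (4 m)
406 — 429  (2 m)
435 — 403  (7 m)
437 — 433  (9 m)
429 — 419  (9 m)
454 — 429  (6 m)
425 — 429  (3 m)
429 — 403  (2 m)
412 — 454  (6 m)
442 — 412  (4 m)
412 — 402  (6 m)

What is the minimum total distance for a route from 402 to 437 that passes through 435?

17 m

Shortest 402→435: 402–435 = 6
Shortest 435→437: 435–442–437 = 11
Total via 435: 6 + 11 = 17 m.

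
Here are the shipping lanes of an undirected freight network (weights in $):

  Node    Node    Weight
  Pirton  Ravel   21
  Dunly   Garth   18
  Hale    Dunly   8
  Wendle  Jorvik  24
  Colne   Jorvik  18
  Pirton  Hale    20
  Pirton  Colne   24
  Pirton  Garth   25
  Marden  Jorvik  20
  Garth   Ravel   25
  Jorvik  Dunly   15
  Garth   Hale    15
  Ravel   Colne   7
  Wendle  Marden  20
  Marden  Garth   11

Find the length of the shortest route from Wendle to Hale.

Enumerating some paths:
Wendle–Marden–Garth–Hale: 20+11+15 = 46
Wendle–Marden–Jorvik–Dunly–Hale: 20+20+15+8 = 63
Wendle–Marden–Garth–Dunly–Hale: 20+11+18+8 = 57
Wendle–Jorvik–Dunly–Hale: 24+15+8 = 47
The minimum is $46 via Wendle–Marden–Garth–Hale.

$46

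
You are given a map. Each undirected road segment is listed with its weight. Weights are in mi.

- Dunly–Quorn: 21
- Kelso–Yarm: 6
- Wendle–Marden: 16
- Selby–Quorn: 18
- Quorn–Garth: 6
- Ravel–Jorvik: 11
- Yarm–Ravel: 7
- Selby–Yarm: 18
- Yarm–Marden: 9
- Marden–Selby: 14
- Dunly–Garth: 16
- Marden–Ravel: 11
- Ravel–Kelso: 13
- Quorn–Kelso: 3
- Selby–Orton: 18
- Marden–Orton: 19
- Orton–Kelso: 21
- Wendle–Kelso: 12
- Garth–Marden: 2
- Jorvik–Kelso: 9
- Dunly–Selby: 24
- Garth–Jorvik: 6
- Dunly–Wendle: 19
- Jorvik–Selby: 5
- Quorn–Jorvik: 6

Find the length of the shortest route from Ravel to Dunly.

29 mi

Shortest distances from Ravel:
Ravel: 0
Yarm: 7  (via Ravel)
Marden: 11  (via Ravel)
Jorvik: 11  (via Ravel)
Kelso: 13  (via Ravel)
Garth: 13  (via Marden)
Quorn: 16  (via Kelso)
Selby: 16  (via Jorvik)
Wendle: 25  (via Kelso)
Dunly: 29  (via Garth)
Shortest route: Ravel → Marden → Garth → Dunly = 29 mi.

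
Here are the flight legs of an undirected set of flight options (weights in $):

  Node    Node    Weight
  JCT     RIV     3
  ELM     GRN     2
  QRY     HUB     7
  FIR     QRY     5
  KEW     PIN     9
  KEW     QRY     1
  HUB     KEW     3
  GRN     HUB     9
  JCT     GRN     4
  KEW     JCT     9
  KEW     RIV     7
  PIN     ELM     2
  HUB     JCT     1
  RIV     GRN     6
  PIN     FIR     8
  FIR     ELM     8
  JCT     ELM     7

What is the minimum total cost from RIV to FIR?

$13

Compare a few routes:
RIV - GRN - ELM - FIR: 6+2+8 = 16
RIV - KEW - QRY - FIR: 7+1+5 = 13
The minimum is $13 via RIV - KEW - QRY - FIR.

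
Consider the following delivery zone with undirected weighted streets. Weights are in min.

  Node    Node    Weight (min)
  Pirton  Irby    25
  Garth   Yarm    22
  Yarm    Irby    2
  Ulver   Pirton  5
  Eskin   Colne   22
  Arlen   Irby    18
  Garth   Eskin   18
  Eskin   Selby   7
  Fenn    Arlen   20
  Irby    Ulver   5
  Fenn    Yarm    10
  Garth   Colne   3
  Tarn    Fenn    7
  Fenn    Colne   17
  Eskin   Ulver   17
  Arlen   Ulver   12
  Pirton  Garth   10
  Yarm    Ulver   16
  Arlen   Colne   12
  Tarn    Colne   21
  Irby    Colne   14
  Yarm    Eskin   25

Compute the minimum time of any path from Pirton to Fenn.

Enumerating some paths:
Pirton → Ulver → Irby → Yarm → Fenn: 5+5+2+10 = 22
Pirton → Garth → Colne → Fenn: 10+3+17 = 30
Pirton → Ulver → Yarm → Fenn: 5+16+10 = 31
Cheapest is Pirton → Ulver → Irby → Yarm → Fenn at 22 min.

22 min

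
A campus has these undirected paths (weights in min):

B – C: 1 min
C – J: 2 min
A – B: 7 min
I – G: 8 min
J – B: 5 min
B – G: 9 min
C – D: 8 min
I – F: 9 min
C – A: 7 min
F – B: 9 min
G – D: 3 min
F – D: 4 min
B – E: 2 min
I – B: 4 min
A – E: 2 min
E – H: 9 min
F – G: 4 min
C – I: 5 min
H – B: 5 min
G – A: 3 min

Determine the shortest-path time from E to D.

Running Dijkstra from E:
E: 0
A: 2  (via E)
B: 2  (via E)
C: 3  (via B)
G: 5  (via A)
J: 5  (via C)
I: 6  (via B)
H: 7  (via B)
D: 8  (via G)
Shortest route: E–A–G–D = 8 min.

8 min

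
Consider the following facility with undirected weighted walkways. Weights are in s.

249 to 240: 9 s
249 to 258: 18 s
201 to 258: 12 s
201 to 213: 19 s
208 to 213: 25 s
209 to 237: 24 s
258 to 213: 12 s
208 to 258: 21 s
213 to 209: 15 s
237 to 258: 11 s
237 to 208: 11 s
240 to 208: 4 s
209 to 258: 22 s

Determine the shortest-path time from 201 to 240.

37 s

Compare a few routes:
201–258–237–208–240: 12+11+11+4 = 38
201–258–249–240: 12+18+9 = 39
201–258–208–240: 12+21+4 = 37
The minimum is 37 s via 201–258–208–240.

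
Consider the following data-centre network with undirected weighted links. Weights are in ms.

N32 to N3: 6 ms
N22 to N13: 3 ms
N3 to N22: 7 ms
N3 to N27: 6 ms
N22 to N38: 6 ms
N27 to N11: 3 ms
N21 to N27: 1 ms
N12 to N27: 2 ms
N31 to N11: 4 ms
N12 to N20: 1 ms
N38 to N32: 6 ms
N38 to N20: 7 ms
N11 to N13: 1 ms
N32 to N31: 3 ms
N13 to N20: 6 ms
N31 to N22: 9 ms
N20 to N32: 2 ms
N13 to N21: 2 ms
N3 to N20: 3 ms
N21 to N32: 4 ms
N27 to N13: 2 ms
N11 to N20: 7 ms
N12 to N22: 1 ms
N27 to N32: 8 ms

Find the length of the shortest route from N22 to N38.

Running Dijkstra from N22:
N22: 0
N12: 1  (via N22)
N20: 2  (via N12)
N13: 3  (via N22)
N27: 3  (via N12)
N21: 4  (via N27)
N11: 4  (via N13)
N32: 4  (via N20)
N3: 5  (via N20)
N38: 6  (via N22)
Shortest route: N22–N38 = 6 ms.

6 ms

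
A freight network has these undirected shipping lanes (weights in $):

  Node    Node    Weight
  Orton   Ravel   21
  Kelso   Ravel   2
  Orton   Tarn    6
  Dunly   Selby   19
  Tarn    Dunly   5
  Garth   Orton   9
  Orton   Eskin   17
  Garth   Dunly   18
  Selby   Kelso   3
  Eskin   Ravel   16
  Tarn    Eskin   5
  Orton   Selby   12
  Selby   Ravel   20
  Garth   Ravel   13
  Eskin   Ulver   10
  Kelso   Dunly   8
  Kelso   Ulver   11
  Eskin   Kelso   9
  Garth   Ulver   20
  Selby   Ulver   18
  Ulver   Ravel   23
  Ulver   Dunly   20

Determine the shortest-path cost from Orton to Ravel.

Enumerating some paths:
Orton–Tarn–Dunly–Kelso–Ravel: 6+5+8+2 = 21
Orton–Selby–Kelso–Ravel: 12+3+2 = 17
The minimum is $17 via Orton–Selby–Kelso–Ravel.

$17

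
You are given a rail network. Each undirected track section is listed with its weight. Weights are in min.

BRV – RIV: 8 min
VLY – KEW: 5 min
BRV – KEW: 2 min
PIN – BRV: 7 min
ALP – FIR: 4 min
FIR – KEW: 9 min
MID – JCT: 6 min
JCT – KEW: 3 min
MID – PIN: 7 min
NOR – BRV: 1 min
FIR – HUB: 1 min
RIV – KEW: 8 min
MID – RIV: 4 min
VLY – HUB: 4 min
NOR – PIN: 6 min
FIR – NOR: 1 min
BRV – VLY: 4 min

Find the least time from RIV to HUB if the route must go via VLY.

Best RIV to VLY: RIV–BRV–VLY costing 12
Best VLY to HUB: VLY–HUB costing 4
Total via VLY: 12 + 4 = 16 min.

16 min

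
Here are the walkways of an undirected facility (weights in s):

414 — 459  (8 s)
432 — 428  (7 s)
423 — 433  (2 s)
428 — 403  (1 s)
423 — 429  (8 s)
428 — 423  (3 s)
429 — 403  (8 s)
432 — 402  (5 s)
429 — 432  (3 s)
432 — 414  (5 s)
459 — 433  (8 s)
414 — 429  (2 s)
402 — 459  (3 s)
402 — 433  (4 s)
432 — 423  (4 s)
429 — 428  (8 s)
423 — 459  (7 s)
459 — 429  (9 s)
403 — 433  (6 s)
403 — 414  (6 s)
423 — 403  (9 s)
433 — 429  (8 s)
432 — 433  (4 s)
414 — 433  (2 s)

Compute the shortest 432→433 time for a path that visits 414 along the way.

7 s

Shortest 432→414: 432–414 = 5
Best 414 to 433: 414–433 costing 2
Total via 414: 5 + 2 = 7 s.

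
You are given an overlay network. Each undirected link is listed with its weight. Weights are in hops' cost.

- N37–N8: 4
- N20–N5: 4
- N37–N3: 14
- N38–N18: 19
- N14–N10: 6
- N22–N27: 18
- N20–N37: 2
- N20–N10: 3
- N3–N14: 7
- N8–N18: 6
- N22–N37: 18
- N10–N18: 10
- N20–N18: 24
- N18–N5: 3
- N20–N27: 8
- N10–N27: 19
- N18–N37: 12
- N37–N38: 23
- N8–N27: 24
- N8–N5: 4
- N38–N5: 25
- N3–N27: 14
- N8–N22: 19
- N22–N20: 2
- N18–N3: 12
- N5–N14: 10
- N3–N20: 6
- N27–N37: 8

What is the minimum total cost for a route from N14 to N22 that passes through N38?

Shortest N14→N38: N14–N5–N18–N38 = 32
Best N38 to N22: N38–N37–N20–N22 costing 27
Total via N38: 32 + 27 = 59 hops' cost.

59 hops' cost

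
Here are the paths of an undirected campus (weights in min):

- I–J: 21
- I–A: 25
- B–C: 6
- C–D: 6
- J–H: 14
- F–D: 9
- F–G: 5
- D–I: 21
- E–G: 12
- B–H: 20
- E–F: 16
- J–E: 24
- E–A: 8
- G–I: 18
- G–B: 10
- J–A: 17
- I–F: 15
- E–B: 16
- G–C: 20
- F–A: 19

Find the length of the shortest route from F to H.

Running Dijkstra from F:
F: 0
G: 5  (via F)
D: 9  (via F)
B: 15  (via G)
C: 15  (via D)
I: 15  (via F)
E: 16  (via F)
A: 19  (via F)
H: 35  (via B)
Shortest route: F → G → B → H = 35 min.

35 min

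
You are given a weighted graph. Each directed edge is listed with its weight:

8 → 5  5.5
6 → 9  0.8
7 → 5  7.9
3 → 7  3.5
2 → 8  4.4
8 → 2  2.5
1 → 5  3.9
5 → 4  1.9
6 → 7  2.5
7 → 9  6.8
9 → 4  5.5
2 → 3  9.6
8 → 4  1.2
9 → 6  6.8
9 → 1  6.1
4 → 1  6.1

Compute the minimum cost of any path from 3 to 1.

Enumerating some paths:
3 → 7 → 5 → 4 → 1: 3.5+7.9+1.9+6.1 = 19.4
3 → 7 → 9 → 1: 3.5+6.8+6.1 = 16.4
The minimum is 16.4 via 3 → 7 → 9 → 1.

16.4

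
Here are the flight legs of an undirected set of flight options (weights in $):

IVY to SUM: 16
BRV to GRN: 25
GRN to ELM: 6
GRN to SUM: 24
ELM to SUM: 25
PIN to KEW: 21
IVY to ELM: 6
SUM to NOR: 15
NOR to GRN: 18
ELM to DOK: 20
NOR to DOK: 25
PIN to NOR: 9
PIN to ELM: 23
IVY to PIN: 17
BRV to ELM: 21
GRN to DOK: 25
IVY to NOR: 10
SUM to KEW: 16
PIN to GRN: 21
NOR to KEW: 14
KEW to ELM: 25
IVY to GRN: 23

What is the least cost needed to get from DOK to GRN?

$25

Settle nodes by increasing distance from DOK:
DOK: 0
ELM: 20  (via DOK)
GRN: 25  (via DOK)
Shortest route: DOK → GRN = $25.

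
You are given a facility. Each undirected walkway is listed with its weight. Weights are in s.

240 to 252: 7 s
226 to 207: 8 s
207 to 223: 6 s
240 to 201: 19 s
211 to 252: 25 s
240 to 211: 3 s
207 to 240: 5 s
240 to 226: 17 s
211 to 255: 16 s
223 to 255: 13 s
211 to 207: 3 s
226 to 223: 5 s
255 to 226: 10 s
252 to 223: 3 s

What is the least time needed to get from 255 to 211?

Compare a few routes:
255 - 226 - 207 - 211: 10+8+3 = 21
255 - 211: 16 = 16
Cheapest is 255 - 211 at 16 s.

16 s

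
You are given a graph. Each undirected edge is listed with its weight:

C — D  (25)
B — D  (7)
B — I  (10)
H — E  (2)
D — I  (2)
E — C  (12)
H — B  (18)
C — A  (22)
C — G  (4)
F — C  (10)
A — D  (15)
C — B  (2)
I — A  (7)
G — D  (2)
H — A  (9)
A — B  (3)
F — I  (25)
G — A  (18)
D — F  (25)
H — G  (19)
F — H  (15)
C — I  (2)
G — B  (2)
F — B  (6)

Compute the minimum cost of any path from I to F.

10

Compare a few routes:
I - D - G - B - F: 2+2+2+6 = 12
I - C - F: 2+10 = 12
I - C - G - B - F: 2+4+2+6 = 14
I - C - B - F: 2+2+6 = 10
The minimum is 10 via I - C - B - F.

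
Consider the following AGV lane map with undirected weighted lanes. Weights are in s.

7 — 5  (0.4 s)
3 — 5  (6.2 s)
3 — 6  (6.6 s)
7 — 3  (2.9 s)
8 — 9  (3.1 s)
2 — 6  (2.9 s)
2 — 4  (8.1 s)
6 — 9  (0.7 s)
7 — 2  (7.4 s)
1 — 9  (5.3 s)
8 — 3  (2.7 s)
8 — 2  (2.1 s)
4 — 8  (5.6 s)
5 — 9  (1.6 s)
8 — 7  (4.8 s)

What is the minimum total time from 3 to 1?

Shortest distances from 3:
3: 0
8: 2.7  (via 3)
7: 2.9  (via 3)
5: 3.3  (via 7)
2: 4.8  (via 8)
9: 4.9  (via 5)
6: 5.6  (via 9)
4: 8.3  (via 8)
1: 10.2  (via 9)
Shortest route: 3–7–5–9–1 = 10.2 s.

10.2 s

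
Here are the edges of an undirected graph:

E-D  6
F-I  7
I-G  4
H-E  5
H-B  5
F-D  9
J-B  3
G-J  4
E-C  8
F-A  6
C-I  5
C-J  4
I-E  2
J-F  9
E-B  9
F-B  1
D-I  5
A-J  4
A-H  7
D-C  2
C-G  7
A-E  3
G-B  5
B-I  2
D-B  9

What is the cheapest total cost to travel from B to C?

7

Settle nodes by increasing distance from B:
B: 0
F: 1  (via B)
I: 2  (via B)
J: 3  (via B)
E: 4  (via I)
G: 5  (via B)
H: 5  (via B)
A: 7  (via F)
C: 7  (via I)
Shortest route: B–I–C = 7.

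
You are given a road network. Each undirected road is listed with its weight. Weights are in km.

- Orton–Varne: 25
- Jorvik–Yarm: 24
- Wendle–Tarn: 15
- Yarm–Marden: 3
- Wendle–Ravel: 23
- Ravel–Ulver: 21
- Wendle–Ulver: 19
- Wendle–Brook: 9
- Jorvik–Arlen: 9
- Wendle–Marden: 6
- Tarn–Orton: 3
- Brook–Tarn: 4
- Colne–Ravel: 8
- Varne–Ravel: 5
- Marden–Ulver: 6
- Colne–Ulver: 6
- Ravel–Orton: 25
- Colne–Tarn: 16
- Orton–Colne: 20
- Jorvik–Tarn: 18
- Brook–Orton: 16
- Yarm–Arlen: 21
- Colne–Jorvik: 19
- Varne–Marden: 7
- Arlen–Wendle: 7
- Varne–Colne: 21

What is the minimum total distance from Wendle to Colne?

Settle nodes by increasing distance from Wendle:
Wendle: 0
Marden: 6  (via Wendle)
Arlen: 7  (via Wendle)
Brook: 9  (via Wendle)
Yarm: 9  (via Marden)
Ulver: 12  (via Marden)
Tarn: 13  (via Brook)
Varne: 13  (via Marden)
Jorvik: 16  (via Arlen)
Orton: 16  (via Tarn)
Ravel: 18  (via Varne)
Colne: 18  (via Ulver)
Shortest route: Wendle → Marden → Ulver → Colne = 18 km.

18 km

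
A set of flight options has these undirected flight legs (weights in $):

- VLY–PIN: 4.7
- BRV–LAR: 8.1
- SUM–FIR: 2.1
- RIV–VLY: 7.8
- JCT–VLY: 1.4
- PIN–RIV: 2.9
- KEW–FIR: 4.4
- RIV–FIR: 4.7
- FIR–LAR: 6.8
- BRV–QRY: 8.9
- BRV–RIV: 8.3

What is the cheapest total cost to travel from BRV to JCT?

$17.3

Shortest distances from BRV:
BRV: 0
LAR: 8.1  (via BRV)
RIV: 8.3  (via BRV)
QRY: 8.9  (via BRV)
PIN: 11.2  (via RIV)
FIR: 13  (via RIV)
SUM: 15.1  (via FIR)
VLY: 15.9  (via PIN)
JCT: 17.3  (via VLY)
Shortest route: BRV → RIV → PIN → VLY → JCT = $17.3.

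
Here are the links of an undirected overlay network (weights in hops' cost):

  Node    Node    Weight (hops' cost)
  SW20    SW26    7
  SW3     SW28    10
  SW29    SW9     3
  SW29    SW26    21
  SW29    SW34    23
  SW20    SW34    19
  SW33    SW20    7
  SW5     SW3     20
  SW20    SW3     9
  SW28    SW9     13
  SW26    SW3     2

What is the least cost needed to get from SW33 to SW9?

Candidate routes:
SW33 → SW20 → SW26 → SW29 → SW9: 7+7+21+3 = 38
SW33 → SW20 → SW26 → SW3 → SW28 → SW9: 7+7+2+10+13 = 39
SW33 → SW20 → SW3 → SW28 → SW9: 7+9+10+13 = 39
Cheapest is SW33 → SW20 → SW26 → SW29 → SW9 at 38 hops' cost.

38 hops' cost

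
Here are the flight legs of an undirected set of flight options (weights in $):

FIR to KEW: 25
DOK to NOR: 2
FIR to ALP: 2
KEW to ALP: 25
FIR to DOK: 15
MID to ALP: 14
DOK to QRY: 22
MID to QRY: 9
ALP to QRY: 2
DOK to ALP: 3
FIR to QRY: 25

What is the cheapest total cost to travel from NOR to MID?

Enumerating some paths:
NOR - DOK - ALP - QRY - MID: 2+3+2+9 = 16
NOR - DOK - ALP - MID: 2+3+14 = 19
Cheapest is NOR - DOK - ALP - QRY - MID at $16.

$16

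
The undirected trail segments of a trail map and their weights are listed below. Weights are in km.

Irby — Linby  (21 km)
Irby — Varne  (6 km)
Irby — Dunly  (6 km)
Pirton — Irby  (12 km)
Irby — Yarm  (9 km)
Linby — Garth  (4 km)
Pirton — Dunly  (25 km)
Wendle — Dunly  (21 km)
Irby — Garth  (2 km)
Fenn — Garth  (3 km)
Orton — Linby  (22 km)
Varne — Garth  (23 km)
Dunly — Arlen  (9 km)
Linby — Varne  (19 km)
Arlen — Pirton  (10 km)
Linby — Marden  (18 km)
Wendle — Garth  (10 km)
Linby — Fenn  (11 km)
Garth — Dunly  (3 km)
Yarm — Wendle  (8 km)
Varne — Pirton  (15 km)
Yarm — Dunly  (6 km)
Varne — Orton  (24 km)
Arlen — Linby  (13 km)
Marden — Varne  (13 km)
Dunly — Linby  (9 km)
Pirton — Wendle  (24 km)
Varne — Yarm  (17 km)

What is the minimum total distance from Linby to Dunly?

7 km

Enumerating some paths:
Linby–Dunly: 9 = 9
Linby–Garth–Dunly: 4+3 = 7
Cheapest is Linby–Garth–Dunly at 7 km.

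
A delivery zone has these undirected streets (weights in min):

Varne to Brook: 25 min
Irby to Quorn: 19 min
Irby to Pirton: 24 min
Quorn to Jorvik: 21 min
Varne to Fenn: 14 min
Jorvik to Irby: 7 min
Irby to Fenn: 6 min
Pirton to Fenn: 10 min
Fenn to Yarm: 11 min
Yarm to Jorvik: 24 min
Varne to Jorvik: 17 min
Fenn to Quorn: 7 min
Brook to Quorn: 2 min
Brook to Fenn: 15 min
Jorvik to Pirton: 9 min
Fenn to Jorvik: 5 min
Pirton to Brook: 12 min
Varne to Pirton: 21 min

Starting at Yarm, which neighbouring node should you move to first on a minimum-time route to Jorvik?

Fenn

Enumerating some paths:
Yarm → Fenn → Irby → Jorvik: 11+6+7 = 24
Yarm → Fenn → Jorvik: 11+5 = 16
Cheapest is Yarm → Fenn → Jorvik at 16 min.
So from Yarm the first move is to Fenn.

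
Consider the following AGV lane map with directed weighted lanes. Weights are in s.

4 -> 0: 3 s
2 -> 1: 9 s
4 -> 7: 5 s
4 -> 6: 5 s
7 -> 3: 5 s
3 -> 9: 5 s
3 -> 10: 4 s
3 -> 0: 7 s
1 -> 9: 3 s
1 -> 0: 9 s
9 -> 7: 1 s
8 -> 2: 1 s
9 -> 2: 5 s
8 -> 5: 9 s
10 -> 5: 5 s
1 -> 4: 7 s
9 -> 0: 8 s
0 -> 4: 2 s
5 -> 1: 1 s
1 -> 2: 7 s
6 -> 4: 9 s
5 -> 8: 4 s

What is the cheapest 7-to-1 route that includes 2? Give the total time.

Shortest 7→2: 7–3–9–2 = 15
Best 2 to 1: 2–1 costing 9
Total via 2: 15 + 9 = 24 s.

24 s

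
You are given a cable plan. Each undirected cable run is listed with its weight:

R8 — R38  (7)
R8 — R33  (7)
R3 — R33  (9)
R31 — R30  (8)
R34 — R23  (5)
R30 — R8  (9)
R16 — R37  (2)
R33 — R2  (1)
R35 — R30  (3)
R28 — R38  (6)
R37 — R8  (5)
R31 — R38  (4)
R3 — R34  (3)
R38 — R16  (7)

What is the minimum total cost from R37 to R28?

Running Dijkstra from R37:
R37: 0
R16: 2  (via R37)
R8: 5  (via R37)
R38: 9  (via R16)
R33: 12  (via R8)
R2: 13  (via R33)
R31: 13  (via R38)
R30: 14  (via R8)
R28: 15  (via R38)
Shortest route: R37 → R16 → R38 → R28 = 15.

15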